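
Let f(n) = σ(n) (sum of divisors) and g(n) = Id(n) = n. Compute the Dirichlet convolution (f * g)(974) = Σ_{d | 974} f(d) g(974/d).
(σ * Id)(974) = 4875

Divisors of 974: [1, 2, 487, 974]. For each d | 974:
  d = 1: σ(1) · Id(974/1) = 1 · 974 = 974
  d = 2: σ(2) · Id(974/2) = 3 · 487 = 1461
  d = 487: σ(487) · Id(974/487) = 488 · 2 = 976
  d = 974: σ(974) · Id(974/974) = 1464 · 1 = 1464
Summing: (σ * Id)(974) = 974 + 1461 + 976 + 1464 = 4875.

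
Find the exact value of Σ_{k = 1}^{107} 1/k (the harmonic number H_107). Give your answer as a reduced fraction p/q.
H_107 = 81560682312293522125469128981858530591444536467/15521442759214556458772607587176753329489754560

Direct summation: H_107 = 1 + 1/2 + ... + 1/107. The least common denominator is lcm(1, ..., 107) = 77607213796072782293863037935883766647448772800; over this denominator the numerator is 77607213796072782293863037935883766647448772800 + 38803606898036391146931518967941883323724386400 + 25869071265357594097954345978627922215816257600 + 19401803449018195573465759483970941661862193200 + 15521442759214556458772607587176753329489754560 + 12934535632678797048977172989313961107908128800 + 11086744828010397470551862562269109521064110400 + 9700901724509097786732879741985470830931096600 + 8623023755119198032651448659542640738605419200 + 7760721379607278229386303793588376664744877280 + 7055201254188434753987548903262160604313524800 + 6467267816339398524488586494656980553954064400 + 5969785676620983253374079841221828203649905600 + 5543372414005198735275931281134554760532055200 + 5173814253071518819590869195725584443163251520 + 4850450862254548893366439870992735415465548300 + 4565130223298398958462531643287280391026398400 + 4311511877559599016325724329771320369302709600 + 4084590199793304331255949365046514034076251200 + 3880360689803639114693151896794188332372438640 + 3695581609336799156850620854089703173688036800 + 3527600627094217376993774451631080302156762400 + 3374226686785773143211436431994946375976033600 + 3233633908169699262244293247328490276977032200 + 3104288551842911291754521517435350665897950912 + 2984892838310491626687039920610914101824952800 + 2874341251706399344217149553180880246201806400 + 2771686207002599367637965640567277380266027600 + 2676110820554233872202173721927026436118923200 + 2586907126535759409795434597862792221581625760 + 2503458509550734912705259288254315053143508800 + 2425225431127274446683219935496367707732774150 + 2351733751396144917995849634420720201437841600 + 2282565111649199479231265821643640195513199200 + 2217348965602079494110372512453821904212822080 + 2155755938779799508162862164885660184651354800 + 2097492264758723845780082106375236936417534400 + 2042295099896652165627974682523257017038125600 + 1989928558873661084458026613740609401216635200 + 1940180344901819557346575948397094166186219320 + 1892858873074945909606415559411799186523140800 + 1847790804668399578425310427044851586844018400 + 1804818925490064704508442742694971317382529600 + 1763800313547108688496887225815540151078381200 + 1724604751023839606530289731908528147721083840 + 1687113343392886571605718215997473187988016800 + 1651217314810059197741766764593271630796782400 + 1616816954084849631122146623664245138488516100 + 1583820689715771067221694651752729931580587200 + 1552144275921455645877260758717675332948975456 + 1521710074432799652820843881095760130342132800 + 1492446419155245813343519960305457050912476400 + 1464287052756090231959679961054410691461297600 + 1437170625853199672108574776590440123100903200 + 1411040250837686950797509780652432120862704960 + 1385843103501299683818982820283638690133013800 + 1361530066597768110418649788348838011358750400 + 1338055410277116936101086860963513218059461600 + 1315376505018182750743441320947182485549979200 + 1293453563267879704897717298931396110790812880 + 1272249406492996431046935048129242076187684800 + 1251729254775367456352629644127157526571754400 + 1231860536445599718950206951363234391229345600 + 1212612715563637223341609967748183853866387075 + 1193957135324196650674815968244365640729981120 + 1175866875698072458997924817210360100718920800 + 1158316623821981825281537879640056218618638400 + 1141282555824599739615632910821820097756599600 + 1124742228928591047737145477331648791992011200 + 1108674482801039747055186256226910952106411040 + 1093059349240461722448775182195546009118996800 + 1077877969389899754081431082442830092325677400 + 1063112517754421675258397779943613241745873600 + 1048746132379361922890041053187618468208767200 + 1034762850614303763918173839145116888632650304 + 1021147549948326082813987341261628508519062800 + 1007885893455490679141078414751737229187646400 + 994964279436830542229013306870304700608317600 + 982369794886997244226114404251693248701883200 + 970090172450909778673287974198547083093109660 + 958113750568799781405716517726960082067268800 + 946429436537472954803207779705899593261570400 + 935026672241840750528470336576912851174081600 + 923895402334199789212655213522425793422009200 + 913026044659679791692506328657456078205279680 + 902409462745032352254221371347485658691264800 + 892036940184744624067391240642342145372974400 + 881900156773554344248443612907770075539190600 + 871991166248008789818685819504311984802795200 + 862302375511919803265144865954264073860541920 + 852826525231569036196297120174546886235700800 + 843556671696443285802859107998736593994008400 + 834486169850244970901753096084771684381169600 + 825608657405029598870883382296635815398391200 + 816918039958660866251189873009302806815250240 + 808408477042424815561073311832122569244258050 + 800074369031678167977969463256533676777822400 + 791910344857885533610847325876364965790293600 + 783911250465381639331949878140240067145947200 + 776072137960727822938630379358837666474487728 + 768388255406661210830327108276076897499492800 + 760855037216399826410421940547880065171066400 + 753468095107502740717116873163920064538337600 + 746223209577622906671759980152728525456238200 + 739116321867359831370124170817940634737607360 + 732143526378045115979839980527205345730648800 + 725301063514698899942645214354053893901390400 = 407803411561467610627345644909292652957222682335, so H_107 = 407803411561467610627345644909292652957222682335/77607213796072782293863037935883766647448772800; reducing by gcd(407803411561467610627345644909292652957222682335, 77607213796072782293863037935883766647448772800) = 5 gives 81560682312293522125469128981858530591444536467/15521442759214556458772607587176753329489754560 ≈ 5.25471. (The PNT-adjacent estimate ln(107) + γ ≈ 5.25004 matches within O(1/n).)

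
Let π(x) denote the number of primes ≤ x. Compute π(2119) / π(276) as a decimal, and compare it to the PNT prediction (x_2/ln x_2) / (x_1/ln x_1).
π(2119)/π(276) = 319/58 ≈ 5.5000;  PNT prediction ≈ 5.6342.

π(276) = 58 and π(2119) = 319, so π(2119)/π(276) ≈ 5.5000. The PNT-predicted ratio is (2119/ln(2119)) / (276/ln(276)) ≈ 5.6342. The two agree to within a few percent, as expected.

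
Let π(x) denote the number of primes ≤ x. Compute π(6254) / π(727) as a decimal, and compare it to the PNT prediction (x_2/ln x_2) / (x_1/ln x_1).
π(6254)/π(727) = 812/129 ≈ 6.2946;  PNT prediction ≈ 6.4845.

π(727) = 129 and π(6254) = 812, so π(6254)/π(727) ≈ 6.2946. The PNT-predicted ratio is (6254/ln(6254)) / (727/ln(727)) ≈ 6.4845. The two agree to within a few percent, as expected.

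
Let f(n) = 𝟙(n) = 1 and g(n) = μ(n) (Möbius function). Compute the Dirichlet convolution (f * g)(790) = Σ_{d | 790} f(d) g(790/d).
(𝟙 * μ)(790) = 0

Divisors of 790: [1, 2, 5, 10, 79, 158, 395, 790]. For each d | 790:
  d = 1: 𝟙(1) · μ(790/1) = 1 · -1 = -1
  d = 2: 𝟙(2) · μ(790/2) = 1 · 1 = 1
  d = 5: 𝟙(5) · μ(790/5) = 1 · 1 = 1
  d = 10: 𝟙(10) · μ(790/10) = 1 · -1 = -1
  d = 79: 𝟙(79) · μ(790/79) = 1 · 1 = 1
  d = 158: 𝟙(158) · μ(790/158) = 1 · -1 = -1
  d = 395: 𝟙(395) · μ(790/395) = 1 · -1 = -1
  d = 790: 𝟙(790) · μ(790/790) = 1 · 1 = 1
Summing: (𝟙 * μ)(790) = -1 + 1 + 1 + -1 + 1 + -1 + -1 + 1 = 0.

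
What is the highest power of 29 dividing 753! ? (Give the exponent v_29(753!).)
v_29(753!) = 25

Legendre's formula: v_p(n!) = Σ_{k ≥ 1} ⌊n / p^k⌋. For p = 29, n = 753, the terms are:
  ⌊753/29^1⌋ = ⌊753/29⌋ = 25
(the next term ⌊753/29^2⌋ = 0, terminating the sum). Summing: v_29(753!) = 25 = 25.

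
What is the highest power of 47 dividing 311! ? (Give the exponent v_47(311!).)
v_47(311!) = 6

Legendre's formula: v_p(n!) = Σ_{k ≥ 1} ⌊n / p^k⌋. For p = 47, n = 311, the terms are:
  ⌊311/47^1⌋ = ⌊311/47⌋ = 6
(the next term ⌊311/47^2⌋ = 0, terminating the sum). Summing: v_47(311!) = 6 = 6.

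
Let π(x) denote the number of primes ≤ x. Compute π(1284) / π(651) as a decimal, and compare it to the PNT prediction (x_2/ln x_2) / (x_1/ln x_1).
π(1284)/π(651) = 208/118 ≈ 1.7627;  PNT prediction ≈ 1.7852.

π(651) = 118 and π(1284) = 208, so π(1284)/π(651) ≈ 1.7627. The PNT-predicted ratio is (1284/ln(1284)) / (651/ln(651)) ≈ 1.7852. The two agree to within a few percent, as expected.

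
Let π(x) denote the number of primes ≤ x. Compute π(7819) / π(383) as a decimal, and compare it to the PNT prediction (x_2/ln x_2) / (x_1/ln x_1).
π(7819)/π(383) = 988/76 ≈ 13.0000;  PNT prediction ≈ 13.5459.

π(383) = 76 and π(7819) = 988, so π(7819)/π(383) ≈ 13.0000. The PNT-predicted ratio is (7819/ln(7819)) / (383/ln(383)) ≈ 13.5459. The two agree to within a few percent, as expected.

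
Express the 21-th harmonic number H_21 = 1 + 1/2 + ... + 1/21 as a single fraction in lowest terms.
H_21 = 18858053/5173168

Direct summation: H_21 = 1 + 1/2 + ... + 1/21. The least common denominator is lcm(1, ..., 21) = 232792560; over this denominator the numerator is 232792560 + 116396280 + 77597520 + 58198140 + 46558512 + 38798760 + 33256080 + 29099070 + 25865840 + 23279256 + 21162960 + 19399380 + 17907120 + 16628040 + 15519504 + 14549535 + 13693680 + 12932920 + 12252240 + 11639628 + 11085360 = 848612385, so H_21 = 848612385/232792560; reducing by gcd(848612385, 232792560) = 45 gives 18858053/5173168 ≈ 3.64536. (The PNT-adjacent estimate ln(21) + γ ≈ 3.62174 matches within O(1/n).)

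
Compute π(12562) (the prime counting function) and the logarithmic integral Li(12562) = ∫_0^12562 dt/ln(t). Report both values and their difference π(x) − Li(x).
π(12562) = 1500;  Li(12562) ≈ 1520.79;  π(x) − Li(x) ≈ -20.79.

Direct count of primes ≤ 12562 gives π(12562) = 1500. Numerical evaluation of the logarithmic integral gives Li(12562) ≈ 1520.79. The difference π(x) − Li(x) ≈ -20.79 is typically negative for small/moderate x (Li(x) overestimates), though Littlewood's theorem shows this sign changes infinitely often.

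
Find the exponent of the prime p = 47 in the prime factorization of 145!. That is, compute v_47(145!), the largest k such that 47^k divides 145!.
v_47(145!) = 3

Legendre's formula: v_p(n!) = Σ_{k ≥ 1} ⌊n / p^k⌋. For p = 47, n = 145, the terms are:
  ⌊145/47^1⌋ = ⌊145/47⌋ = 3
(the next term ⌊145/47^2⌋ = 0, terminating the sum). Summing: v_47(145!) = 3 = 3.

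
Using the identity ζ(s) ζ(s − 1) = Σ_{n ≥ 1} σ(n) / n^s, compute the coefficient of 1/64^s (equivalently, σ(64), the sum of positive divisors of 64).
σ(64) = 127

In the product (Σ m^0/m^s)(Σ k / k^s) = Σ (Σ_{d | n} d) / n^s, the coefficient of 1/n^s is σ(n) = Σ_{d | n} d. For n = 64, divisors are [1, 2, 4, 8, 16, 32, 64]; summing: σ(64) = 127.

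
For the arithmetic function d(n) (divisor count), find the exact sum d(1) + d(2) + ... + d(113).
Σ_{n ≤ 113} d(n) = 554

Compute d(n) for each 1 ≤ n ≤ 113: d(1) = 1, d(2) = 2, d(3) = 2, d(4) = 3, d(5) = 2, d(6) = 4, d(7) = 2, d(8) = 4, d(9) = 3, d(10) = 4, d(11) = 2, d(12) = 6, d(13) = 2, d(14) = 4, d(15) = 4, d(16) = 5, d(17) = 2, d(18) = 6, d(19) = 2, d(20) = 6, d(21) = 4, d(22) = 4, d(23) = 2, d(24) = 8, d(25) = 3, d(26) = 4, d(27) = 4, d(28) = 6, d(29) = 2, d(30) = 8, d(31) = 2, d(32) = 6, d(33) = 4, d(34) = 4, d(35) = 4, d(36) = 9, d(37) = 2, d(38) = 4, d(39) = 4, d(40) = 8, d(41) = 2, d(42) = 8, d(43) = 2, d(44) = 6, d(45) = 6, d(46) = 4, d(47) = 2, d(48) = 10, d(49) = 3, d(50) = 6, d(51) = 4, d(52) = 6, d(53) = 2, d(54) = 8, d(55) = 4, d(56) = 8, d(57) = 4, d(58) = 4, d(59) = 2, d(60) = 12, d(61) = 2, d(62) = 4, d(63) = 6, d(64) = 7, d(65) = 4, d(66) = 8, d(67) = 2, d(68) = 6, d(69) = 4, d(70) = 8, d(71) = 2, d(72) = 12, d(73) = 2, d(74) = 4, d(75) = 6, d(76) = 6, d(77) = 4, d(78) = 8, d(79) = 2, d(80) = 10, d(81) = 5, d(82) = 4, d(83) = 2, d(84) = 12, d(85) = 4, d(86) = 4, d(87) = 4, d(88) = 8, d(89) = 2, d(90) = 12, d(91) = 4, d(92) = 6, d(93) = 4, d(94) = 4, d(95) = 4, d(96) = 12, d(97) = 2, d(98) = 6, d(99) = 6, d(100) = 9, d(101) = 2, d(102) = 8, d(103) = 2, d(104) = 8, d(105) = 8, d(106) = 4, d(107) = 2, d(108) = 12, d(109) = 2, d(110) = 8, d(111) = 4, d(112) = 10, d(113) = 2. Summing all 113 values: 554. (Dirichlet's divisor formula: Σ_{n ≤ x} d(n) = x ln(x) + (2γ − 1) x + O(√x). For x = 113, the asymptotic estimate is ≈ 551.65.)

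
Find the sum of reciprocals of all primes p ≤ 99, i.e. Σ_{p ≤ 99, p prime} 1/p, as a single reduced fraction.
Σ 1/p = 4156517583588203716343221884611037839/2305567963945518424753102147331756070

π(99) = 25, so the primes ≤ 99 are [2, 3, 5, 7, 11, 13, 17, 19, 23, 29, 31, 37, 41, 43, 47, 53, 59, 61, 67, 71, 73, 79, 83, 89, 97]. Summing 1/p over these primes: 4156517583588203716343221884611037839/2305567963945518424753102147331756070 ≈ 1.8028. Mertens estimate ln ln(99) + 0.2615 ≈ 1.7865.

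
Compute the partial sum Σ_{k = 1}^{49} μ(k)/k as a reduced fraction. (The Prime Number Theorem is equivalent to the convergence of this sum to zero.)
Σ μ(k)/k = -12611493192339623/614889782588491410

Values of μ(k) for 1 ≤ k ≤ 49: μ(1) = 1, μ(2) = -1, μ(3) = -1, μ(5) = -1, μ(6) = 1, μ(7) = -1, μ(10) = 1, μ(11) = -1, μ(13) = -1, μ(14) = 1, μ(15) = 1, μ(17) = -1, μ(19) = -1, μ(21) = 1, μ(22) = 1, μ(23) = -1, μ(26) = 1, μ(29) = -1, μ(30) = -1, μ(31) = -1, μ(33) = 1, μ(34) = 1, μ(35) = 1, μ(37) = -1, μ(38) = 1, μ(39) = 1, μ(41) = -1, μ(42) = -1, μ(43) = -1, μ(46) = 1, μ(47) = -1, with μ = 0 on non-squarefree integers. Summing μ(k)/k for k where μ(k) ≠ 0 gives -12611493192339623/614889782588491410 ≈ -0.0205. (PNT ⟺ this sum → 0 as n → ∞.)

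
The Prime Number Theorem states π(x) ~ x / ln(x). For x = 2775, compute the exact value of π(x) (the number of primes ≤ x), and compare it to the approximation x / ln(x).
π(2775) = 403;  x/ln(x) ≈ 350.01;  relative error ≈ 13.15%.

Directly count primes up to 2775: π(2775) = 403. The PNT approximation gives 2775/ln(2775) ≈ 2775/7.92841 ≈ 350.01. Relative error (π(x) − x/ln(x)) / π(x) ≈ 13.15%; the approximation is known to undercount slightly (Li(x) is a better estimate).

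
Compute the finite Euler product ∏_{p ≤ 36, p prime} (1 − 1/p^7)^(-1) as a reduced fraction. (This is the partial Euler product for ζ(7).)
∏ = 37031956963631386906046525229438701635098769061332515193389940565625/36725327022248259763071767483224373757798563246158812707599806493184

The primes p ≤ 36 are [2, 3, 5, 7, 11, 13, 17, 19, 23, 29, 31]. For each prime, (1 − 1/p^7)^(-1) = p^7 / (p^7 − 1). The product is (1 − 1/2^7)^(-1), (1 − 1/3^7)^(-1), (1 − 1/5^7)^(-1), (1 − 1/7^7)^(-1), (1 − 1/11^7)^(-1), (1 − 1/13^7)^(-1), (1 − 1/17^7)^(-1), (1 − 1/19^7)^(-1), (1 − 1/23^7)^(-1), (1 − 1/29^7)^(-1), (1 − 1/31^7)^(-1) = ∏ p^7 / (p^7 − 1) = 37031956963631386906046525229438701635098769061332515193389940565625/36725327022248259763071767483224373757798563246158812707599806493184.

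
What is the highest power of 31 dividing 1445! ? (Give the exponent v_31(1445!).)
v_31(1445!) = 47

Legendre's formula: v_p(n!) = Σ_{k ≥ 1} ⌊n / p^k⌋. For p = 31, n = 1445, the terms are:
  ⌊1445/31^1⌋ = ⌊1445/31⌋ = 46
  ⌊1445/31^2⌋ = ⌊1445/961⌋ = 1
(the next term ⌊1445/31^3⌋ = 0, terminating the sum). Summing: v_31(1445!) = 46 + 1 = 47.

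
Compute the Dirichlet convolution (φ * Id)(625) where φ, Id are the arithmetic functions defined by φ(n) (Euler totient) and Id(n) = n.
(φ * Id)(625) = 2625

Divisors of 625: [1, 5, 25, 125, 625]. For each d | 625:
  d = 1: φ(1) · Id(625/1) = 1 · 625 = 625
  d = 5: φ(5) · Id(625/5) = 4 · 125 = 500
  d = 25: φ(25) · Id(625/25) = 20 · 25 = 500
  d = 125: φ(125) · Id(625/125) = 100 · 5 = 500
  d = 625: φ(625) · Id(625/625) = 500 · 1 = 500
Summing: (φ * Id)(625) = 625 + 500 + 500 + 500 + 500 = 2625.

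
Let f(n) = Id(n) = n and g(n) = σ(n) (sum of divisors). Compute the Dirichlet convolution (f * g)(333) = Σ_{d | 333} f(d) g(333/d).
(Id * σ)(333) = 2550

Divisors of 333: [1, 3, 9, 37, 111, 333]. For each d | 333:
  d = 1: Id(1) · σ(333/1) = 1 · 494 = 494
  d = 3: Id(3) · σ(333/3) = 3 · 152 = 456
  d = 9: Id(9) · σ(333/9) = 9 · 38 = 342
  d = 37: Id(37) · σ(333/37) = 37 · 13 = 481
  d = 111: Id(111) · σ(333/111) = 111 · 4 = 444
  d = 333: Id(333) · σ(333/333) = 333 · 1 = 333
Summing: (Id * σ)(333) = 494 + 456 + 342 + 481 + 444 + 333 = 2550.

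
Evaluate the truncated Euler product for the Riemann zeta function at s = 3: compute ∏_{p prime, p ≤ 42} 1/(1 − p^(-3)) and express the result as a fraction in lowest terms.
∏ = 146179583280100194365681354929/121615573969288081570641739776

The primes p ≤ 42 are [2, 3, 5, 7, 11, 13, 17, 19, 23, 29, 31, 37, 41]. For each prime, (1 − 1/p^3)^(-1) = p^3 / (p^3 − 1). The product is (1 − 1/2^3)^(-1), (1 − 1/3^3)^(-1), (1 − 1/5^3)^(-1), (1 − 1/7^3)^(-1), (1 − 1/11^3)^(-1), (1 − 1/13^3)^(-1), (1 − 1/17^3)^(-1), (1 − 1/19^3)^(-1), (1 − 1/23^3)^(-1), (1 − 1/29^3)^(-1), (1 − 1/31^3)^(-1), (1 − 1/37^3)^(-1), (1 − 1/41^3)^(-1) = ∏ p^3 / (p^3 − 1) = 146179583280100194365681354929/121615573969288081570641739776.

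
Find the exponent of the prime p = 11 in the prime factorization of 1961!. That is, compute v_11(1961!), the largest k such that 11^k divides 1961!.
v_11(1961!) = 195

Legendre's formula: v_p(n!) = Σ_{k ≥ 1} ⌊n / p^k⌋. For p = 11, n = 1961, the terms are:
  ⌊1961/11^1⌋ = ⌊1961/11⌋ = 178
  ⌊1961/11^2⌋ = ⌊1961/121⌋ = 16
  ⌊1961/11^3⌋ = ⌊1961/1331⌋ = 1
(the next term ⌊1961/11^4⌋ = 0, terminating the sum). Summing: v_11(1961!) = 178 + 16 + 1 = 195.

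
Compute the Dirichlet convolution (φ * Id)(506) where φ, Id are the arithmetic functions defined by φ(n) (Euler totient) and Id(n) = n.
(φ * Id)(506) = 2835

Divisors of 506: [1, 2, 11, 22, 23, 46, 253, 506]. For each d | 506:
  d = 1: φ(1) · Id(506/1) = 1 · 506 = 506
  d = 2: φ(2) · Id(506/2) = 1 · 253 = 253
  d = 11: φ(11) · Id(506/11) = 10 · 46 = 460
  d = 22: φ(22) · Id(506/22) = 10 · 23 = 230
  d = 23: φ(23) · Id(506/23) = 22 · 22 = 484
  d = 46: φ(46) · Id(506/46) = 22 · 11 = 242
  d = 253: φ(253) · Id(506/253) = 220 · 2 = 440
  d = 506: φ(506) · Id(506/506) = 220 · 1 = 220
Summing: (φ * Id)(506) = 506 + 253 + 460 + 230 + 484 + 242 + 440 + 220 = 2835.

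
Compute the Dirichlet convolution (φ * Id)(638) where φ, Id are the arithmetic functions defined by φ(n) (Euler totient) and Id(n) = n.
(φ * Id)(638) = 3591

Divisors of 638: [1, 2, 11, 22, 29, 58, 319, 638]. For each d | 638:
  d = 1: φ(1) · Id(638/1) = 1 · 638 = 638
  d = 2: φ(2) · Id(638/2) = 1 · 319 = 319
  d = 11: φ(11) · Id(638/11) = 10 · 58 = 580
  d = 22: φ(22) · Id(638/22) = 10 · 29 = 290
  d = 29: φ(29) · Id(638/29) = 28 · 22 = 616
  d = 58: φ(58) · Id(638/58) = 28 · 11 = 308
  d = 319: φ(319) · Id(638/319) = 280 · 2 = 560
  d = 638: φ(638) · Id(638/638) = 280 · 1 = 280
Summing: (φ * Id)(638) = 638 + 319 + 580 + 290 + 616 + 308 + 560 + 280 = 3591.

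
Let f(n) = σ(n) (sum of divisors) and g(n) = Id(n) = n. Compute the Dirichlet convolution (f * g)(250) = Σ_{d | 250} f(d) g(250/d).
(σ * Id)(250) = 2930

Divisors of 250: [1, 2, 5, 10, 25, 50, 125, 250]. For each d | 250:
  d = 1: σ(1) · Id(250/1) = 1 · 250 = 250
  d = 2: σ(2) · Id(250/2) = 3 · 125 = 375
  d = 5: σ(5) · Id(250/5) = 6 · 50 = 300
  d = 10: σ(10) · Id(250/10) = 18 · 25 = 450
  d = 25: σ(25) · Id(250/25) = 31 · 10 = 310
  d = 50: σ(50) · Id(250/50) = 93 · 5 = 465
  d = 125: σ(125) · Id(250/125) = 156 · 2 = 312
  d = 250: σ(250) · Id(250/250) = 468 · 1 = 468
Summing: (σ * Id)(250) = 250 + 375 + 300 + 450 + 310 + 465 + 312 + 468 = 2930.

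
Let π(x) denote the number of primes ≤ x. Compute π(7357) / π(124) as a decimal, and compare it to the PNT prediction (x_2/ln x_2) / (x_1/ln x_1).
π(7357)/π(124) = 937/30 ≈ 31.2333;  PNT prediction ≈ 32.1215.

π(124) = 30 and π(7357) = 937, so π(7357)/π(124) ≈ 31.2333. The PNT-predicted ratio is (7357/ln(7357)) / (124/ln(124)) ≈ 32.1215. The two agree to within a few percent, as expected.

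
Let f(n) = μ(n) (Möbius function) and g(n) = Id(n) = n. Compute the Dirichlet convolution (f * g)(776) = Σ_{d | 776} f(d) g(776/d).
(μ * Id)(776) = 384

Divisors of 776: [1, 2, 4, 8, 97, 194, 388, 776]. For each d | 776:
  d = 1: μ(1) · Id(776/1) = 1 · 776 = 776
  d = 2: μ(2) · Id(776/2) = -1 · 388 = -388
  d = 4: μ(4) · Id(776/4) = 0 · 194 = 0
  d = 8: μ(8) · Id(776/8) = 0 · 97 = 0
  d = 97: μ(97) · Id(776/97) = -1 · 8 = -8
  d = 194: μ(194) · Id(776/194) = 1 · 4 = 4
  d = 388: μ(388) · Id(776/388) = 0 · 2 = 0
  d = 776: μ(776) · Id(776/776) = 0 · 1 = 0
Summing: (μ * Id)(776) = 776 + -388 + 0 + 0 + -8 + 4 + 0 + 0 = 384.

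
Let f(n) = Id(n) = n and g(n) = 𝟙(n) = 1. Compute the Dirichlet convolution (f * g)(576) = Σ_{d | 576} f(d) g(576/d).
(Id * 𝟙)(576) = 1651

Divisors of 576: [1, 2, 3, 4, 6, 8, 9, 12, 16, 18, 24, 32, 36, 48, 64, 72, 96, 144, 192, 288, 576]. For each d | 576:
  d = 1: Id(1) · 𝟙(576/1) = 1 · 1 = 1
  d = 2: Id(2) · 𝟙(576/2) = 2 · 1 = 2
  d = 3: Id(3) · 𝟙(576/3) = 3 · 1 = 3
  d = 4: Id(4) · 𝟙(576/4) = 4 · 1 = 4
  d = 6: Id(6) · 𝟙(576/6) = 6 · 1 = 6
  d = 8: Id(8) · 𝟙(576/8) = 8 · 1 = 8
  d = 9: Id(9) · 𝟙(576/9) = 9 · 1 = 9
  d = 12: Id(12) · 𝟙(576/12) = 12 · 1 = 12
  d = 16: Id(16) · 𝟙(576/16) = 16 · 1 = 16
  d = 18: Id(18) · 𝟙(576/18) = 18 · 1 = 18
  d = 24: Id(24) · 𝟙(576/24) = 24 · 1 = 24
  d = 32: Id(32) · 𝟙(576/32) = 32 · 1 = 32
  d = 36: Id(36) · 𝟙(576/36) = 36 · 1 = 36
  d = 48: Id(48) · 𝟙(576/48) = 48 · 1 = 48
  d = 64: Id(64) · 𝟙(576/64) = 64 · 1 = 64
  d = 72: Id(72) · 𝟙(576/72) = 72 · 1 = 72
  d = 96: Id(96) · 𝟙(576/96) = 96 · 1 = 96
  d = 144: Id(144) · 𝟙(576/144) = 144 · 1 = 144
  d = 192: Id(192) · 𝟙(576/192) = 192 · 1 = 192
  d = 288: Id(288) · 𝟙(576/288) = 288 · 1 = 288
  d = 576: Id(576) · 𝟙(576/576) = 576 · 1 = 576
Summing: (Id * 𝟙)(576) = 1 + 2 + 3 + 4 + 6 + 8 + 9 + 12 + 16 + 18 + 24 + 32 + 36 + 48 + 64 + 72 + 96 + 144 + 192 + 288 + 576 = 1651.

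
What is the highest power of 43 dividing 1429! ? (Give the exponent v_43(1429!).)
v_43(1429!) = 33

Legendre's formula: v_p(n!) = Σ_{k ≥ 1} ⌊n / p^k⌋. For p = 43, n = 1429, the terms are:
  ⌊1429/43^1⌋ = ⌊1429/43⌋ = 33
(the next term ⌊1429/43^2⌋ = 0, terminating the sum). Summing: v_43(1429!) = 33 = 33.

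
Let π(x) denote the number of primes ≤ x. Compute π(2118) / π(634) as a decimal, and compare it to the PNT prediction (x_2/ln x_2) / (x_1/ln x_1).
π(2118)/π(634) = 319/115 ≈ 2.7739;  PNT prediction ≈ 2.8145.

π(634) = 115 and π(2118) = 319, so π(2118)/π(634) ≈ 2.7739. The PNT-predicted ratio is (2118/ln(2118)) / (634/ln(634)) ≈ 2.8145. The two agree to within a few percent, as expected.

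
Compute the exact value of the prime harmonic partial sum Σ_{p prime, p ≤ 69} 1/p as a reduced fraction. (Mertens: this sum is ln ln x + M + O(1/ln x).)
Σ 1/p = 13585328068403621603022853/7858321551080267055879090

π(69) = 19, so the primes ≤ 69 are [2, 3, 5, 7, 11, 13, 17, 19, 23, 29, 31, 37, 41, 43, 47, 53, 59, 61, 67]. Summing 1/p over these primes: 13585328068403621603022853/7858321551080267055879090 ≈ 1.7288. Mertens estimate ln ln(69) + 0.2615 ≈ 1.7047.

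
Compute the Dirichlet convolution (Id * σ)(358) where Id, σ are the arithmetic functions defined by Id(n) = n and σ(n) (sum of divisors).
(Id * σ)(358) = 1795

Divisors of 358: [1, 2, 179, 358]. For each d | 358:
  d = 1: Id(1) · σ(358/1) = 1 · 540 = 540
  d = 2: Id(2) · σ(358/2) = 2 · 180 = 360
  d = 179: Id(179) · σ(358/179) = 179 · 3 = 537
  d = 358: Id(358) · σ(358/358) = 358 · 1 = 358
Summing: (Id * σ)(358) = 540 + 360 + 537 + 358 = 1795.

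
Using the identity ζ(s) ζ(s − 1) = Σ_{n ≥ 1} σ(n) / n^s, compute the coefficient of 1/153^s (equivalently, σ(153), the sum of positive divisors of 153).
σ(153) = 234

In the product (Σ m^0/m^s)(Σ k / k^s) = Σ (Σ_{d | n} d) / n^s, the coefficient of 1/n^s is σ(n) = Σ_{d | n} d. For n = 153, divisors are [1, 3, 9, 17, 51, 153]; summing: σ(153) = 234.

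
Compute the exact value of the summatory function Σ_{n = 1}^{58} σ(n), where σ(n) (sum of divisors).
Σ_{n ≤ 58} σ(n) = 2786

Compute σ(n) for each 1 ≤ n ≤ 58: σ(1) = 1, σ(2) = 3, σ(3) = 4, σ(4) = 7, σ(5) = 6, σ(6) = 12, σ(7) = 8, σ(8) = 15, σ(9) = 13, σ(10) = 18, σ(11) = 12, σ(12) = 28, σ(13) = 14, σ(14) = 24, σ(15) = 24, σ(16) = 31, σ(17) = 18, σ(18) = 39, σ(19) = 20, σ(20) = 42, σ(21) = 32, σ(22) = 36, σ(23) = 24, σ(24) = 60, σ(25) = 31, σ(26) = 42, σ(27) = 40, σ(28) = 56, σ(29) = 30, σ(30) = 72, σ(31) = 32, σ(32) = 63, σ(33) = 48, σ(34) = 54, σ(35) = 48, σ(36) = 91, σ(37) = 38, σ(38) = 60, σ(39) = 56, σ(40) = 90, σ(41) = 42, σ(42) = 96, σ(43) = 44, σ(44) = 84, σ(45) = 78, σ(46) = 72, σ(47) = 48, σ(48) = 124, σ(49) = 57, σ(50) = 93, σ(51) = 72, σ(52) = 98, σ(53) = 54, σ(54) = 120, σ(55) = 72, σ(56) = 120, σ(57) = 80, σ(58) = 90. Summing all 58 values: 2786. (Average order: Σ_{n ≤ x} σ(n) ~ (π²/12) x². For x = 58, (π²/12)·58² ≈ 2766.78.)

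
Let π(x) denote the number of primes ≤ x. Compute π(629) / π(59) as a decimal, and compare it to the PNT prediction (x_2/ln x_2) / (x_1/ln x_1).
π(629)/π(59) = 114/17 ≈ 6.7059;  PNT prediction ≈ 6.7458.

π(59) = 17 and π(629) = 114, so π(629)/π(59) ≈ 6.7059. The PNT-predicted ratio is (629/ln(629)) / (59/ln(59)) ≈ 6.7458. The two agree to within a few percent, as expected.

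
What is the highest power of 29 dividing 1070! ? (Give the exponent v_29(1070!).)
v_29(1070!) = 37

Legendre's formula: v_p(n!) = Σ_{k ≥ 1} ⌊n / p^k⌋. For p = 29, n = 1070, the terms are:
  ⌊1070/29^1⌋ = ⌊1070/29⌋ = 36
  ⌊1070/29^2⌋ = ⌊1070/841⌋ = 1
(the next term ⌊1070/29^3⌋ = 0, terminating the sum). Summing: v_29(1070!) = 36 + 1 = 37.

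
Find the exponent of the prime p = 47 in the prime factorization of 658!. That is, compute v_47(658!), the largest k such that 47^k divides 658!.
v_47(658!) = 14

Legendre's formula: v_p(n!) = Σ_{k ≥ 1} ⌊n / p^k⌋. For p = 47, n = 658, the terms are:
  ⌊658/47^1⌋ = ⌊658/47⌋ = 14
(the next term ⌊658/47^2⌋ = 0, terminating the sum). Summing: v_47(658!) = 14 = 14.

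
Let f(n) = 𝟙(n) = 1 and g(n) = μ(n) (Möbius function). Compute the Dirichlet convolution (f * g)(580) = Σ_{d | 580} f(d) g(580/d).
(𝟙 * μ)(580) = 0

Divisors of 580: [1, 2, 4, 5, 10, 20, 29, 58, 116, 145, 290, 580]. For each d | 580:
  d = 1: 𝟙(1) · μ(580/1) = 1 · 0 = 0
  d = 2: 𝟙(2) · μ(580/2) = 1 · -1 = -1
  d = 4: 𝟙(4) · μ(580/4) = 1 · 1 = 1
  d = 5: 𝟙(5) · μ(580/5) = 1 · 0 = 0
  d = 10: 𝟙(10) · μ(580/10) = 1 · 1 = 1
  d = 20: 𝟙(20) · μ(580/20) = 1 · -1 = -1
  d = 29: 𝟙(29) · μ(580/29) = 1 · 0 = 0
  d = 58: 𝟙(58) · μ(580/58) = 1 · 1 = 1
  d = 116: 𝟙(116) · μ(580/116) = 1 · -1 = -1
  d = 145: 𝟙(145) · μ(580/145) = 1 · 0 = 0
  d = 290: 𝟙(290) · μ(580/290) = 1 · -1 = -1
  d = 580: 𝟙(580) · μ(580/580) = 1 · 1 = 1
Summing: (𝟙 * μ)(580) = 0 + -1 + 1 + 0 + 1 + -1 + 0 + 1 + -1 + 0 + -1 + 1 = 0.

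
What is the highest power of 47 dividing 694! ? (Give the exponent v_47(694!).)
v_47(694!) = 14

Legendre's formula: v_p(n!) = Σ_{k ≥ 1} ⌊n / p^k⌋. For p = 47, n = 694, the terms are:
  ⌊694/47^1⌋ = ⌊694/47⌋ = 14
(the next term ⌊694/47^2⌋ = 0, terminating the sum). Summing: v_47(694!) = 14 = 14.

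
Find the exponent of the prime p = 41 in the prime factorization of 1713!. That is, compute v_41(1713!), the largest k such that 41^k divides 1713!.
v_41(1713!) = 42

Legendre's formula: v_p(n!) = Σ_{k ≥ 1} ⌊n / p^k⌋. For p = 41, n = 1713, the terms are:
  ⌊1713/41^1⌋ = ⌊1713/41⌋ = 41
  ⌊1713/41^2⌋ = ⌊1713/1681⌋ = 1
(the next term ⌊1713/41^3⌋ = 0, terminating the sum). Summing: v_41(1713!) = 41 + 1 = 42.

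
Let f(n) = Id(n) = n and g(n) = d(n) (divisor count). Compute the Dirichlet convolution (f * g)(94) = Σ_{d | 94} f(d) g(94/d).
(Id * d)(94) = 196

Divisors of 94: [1, 2, 47, 94]. For each d | 94:
  d = 1: Id(1) · d(94/1) = 1 · 4 = 4
  d = 2: Id(2) · d(94/2) = 2 · 2 = 4
  d = 47: Id(47) · d(94/47) = 47 · 2 = 94
  d = 94: Id(94) · d(94/94) = 94 · 1 = 94
Summing: (Id * d)(94) = 4 + 4 + 94 + 94 = 196.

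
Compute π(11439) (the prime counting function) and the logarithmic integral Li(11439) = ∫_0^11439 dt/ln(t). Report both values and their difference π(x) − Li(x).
π(11439) = 1379;  Li(11439) ≈ 1401.22;  π(x) − Li(x) ≈ -22.22.

Direct count of primes ≤ 11439 gives π(11439) = 1379. Numerical evaluation of the logarithmic integral gives Li(11439) ≈ 1401.22. The difference π(x) − Li(x) ≈ -22.22 is typically negative for small/moderate x (Li(x) overestimates), though Littlewood's theorem shows this sign changes infinitely often.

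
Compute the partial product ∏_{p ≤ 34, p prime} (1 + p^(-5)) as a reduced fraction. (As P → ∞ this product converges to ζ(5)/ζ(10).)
∏ = 63844361159480726970812326794206836752384/61631932954678205462623400894081119262815

The primes p ≤ 34 are [2, 3, 5, 7, 11, 13, 17, 19, 23, 29, 31]. For each, (1 + 1/p^5) = (p^5 + 1)/p^5. Multiplying these fractions over p ∈ [2, 3, 5, 7, 11, 13, 17, 19, 23, 29, 31] gives 63844361159480726970812326794206836752384/61631932954678205462623400894081119262815. (In the limit P → ∞ this tends to ζ(5)/ζ(10).)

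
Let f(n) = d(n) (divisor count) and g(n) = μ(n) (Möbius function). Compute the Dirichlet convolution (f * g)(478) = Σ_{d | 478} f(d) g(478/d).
(d * μ)(478) = 1

Divisors of 478: [1, 2, 239, 478]. For each d | 478:
  d = 1: d(1) · μ(478/1) = 1 · 1 = 1
  d = 2: d(2) · μ(478/2) = 2 · -1 = -2
  d = 239: d(239) · μ(478/239) = 2 · -1 = -2
  d = 478: d(478) · μ(478/478) = 4 · 1 = 4
Summing: (d * μ)(478) = 1 + -2 + -2 + 4 = 1.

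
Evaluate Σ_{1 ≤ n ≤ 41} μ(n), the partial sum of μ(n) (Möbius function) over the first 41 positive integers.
Σ_{n ≤ 41} μ(n) = -1

Compute μ(n) for each 1 ≤ n ≤ 41: μ(1) = 1, μ(2) = -1, μ(3) = -1, μ(4) = 0, μ(5) = -1, μ(6) = 1, μ(7) = -1, μ(8) = 0, μ(9) = 0, μ(10) = 1, μ(11) = -1, μ(12) = 0, μ(13) = -1, μ(14) = 1, μ(15) = 1, μ(16) = 0, μ(17) = -1, μ(18) = 0, μ(19) = -1, μ(20) = 0, μ(21) = 1, μ(22) = 1, μ(23) = -1, μ(24) = 0, μ(25) = 0, μ(26) = 1, μ(27) = 0, μ(28) = 0, μ(29) = -1, μ(30) = -1, μ(31) = -1, μ(32) = 0, μ(33) = 1, μ(34) = 1, μ(35) = 1, μ(36) = 0, μ(37) = -1, μ(38) = 1, μ(39) = 1, μ(40) = 0, μ(41) = -1. Summing all 41 values: -1. (Mertens function M(x) = Σ_{n ≤ x} μ(n); on average M(x) should be small (PNT ⟺ M(x) = o(x)).)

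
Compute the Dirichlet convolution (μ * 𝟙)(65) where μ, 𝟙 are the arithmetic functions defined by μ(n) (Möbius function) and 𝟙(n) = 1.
(μ * 𝟙)(65) = 0

Divisors of 65: [1, 5, 13, 65]. For each d | 65:
  d = 1: μ(1) · 𝟙(65/1) = 1 · 1 = 1
  d = 5: μ(5) · 𝟙(65/5) = -1 · 1 = -1
  d = 13: μ(13) · 𝟙(65/13) = -1 · 1 = -1
  d = 65: μ(65) · 𝟙(65/65) = 1 · 1 = 1
Summing: (μ * 𝟙)(65) = 1 + -1 + -1 + 1 = 0.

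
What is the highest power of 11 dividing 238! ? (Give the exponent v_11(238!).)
v_11(238!) = 22

Legendre's formula: v_p(n!) = Σ_{k ≥ 1} ⌊n / p^k⌋. For p = 11, n = 238, the terms are:
  ⌊238/11^1⌋ = ⌊238/11⌋ = 21
  ⌊238/11^2⌋ = ⌊238/121⌋ = 1
(the next term ⌊238/11^3⌋ = 0, terminating the sum). Summing: v_11(238!) = 21 + 1 = 22.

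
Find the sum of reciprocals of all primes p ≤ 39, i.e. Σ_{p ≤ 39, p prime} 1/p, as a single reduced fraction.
Σ 1/p = 11819186711467/7420738134810

π(39) = 12, so the primes ≤ 39 are [2, 3, 5, 7, 11, 13, 17, 19, 23, 29, 31, 37]. Summing 1/p over these primes: 11819186711467/7420738134810 ≈ 1.5927. Mertens estimate ln ln(39) + 0.2615 ≈ 1.5599.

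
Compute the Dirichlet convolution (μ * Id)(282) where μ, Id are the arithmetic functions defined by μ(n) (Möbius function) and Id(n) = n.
(μ * Id)(282) = 92

Divisors of 282: [1, 2, 3, 6, 47, 94, 141, 282]. For each d | 282:
  d = 1: μ(1) · Id(282/1) = 1 · 282 = 282
  d = 2: μ(2) · Id(282/2) = -1 · 141 = -141
  d = 3: μ(3) · Id(282/3) = -1 · 94 = -94
  d = 6: μ(6) · Id(282/6) = 1 · 47 = 47
  d = 47: μ(47) · Id(282/47) = -1 · 6 = -6
  d = 94: μ(94) · Id(282/94) = 1 · 3 = 3
  d = 141: μ(141) · Id(282/141) = 1 · 2 = 2
  d = 282: μ(282) · Id(282/282) = -1 · 1 = -1
Summing: (μ * Id)(282) = 282 + -141 + -94 + 47 + -6 + 3 + 2 + -1 = 92.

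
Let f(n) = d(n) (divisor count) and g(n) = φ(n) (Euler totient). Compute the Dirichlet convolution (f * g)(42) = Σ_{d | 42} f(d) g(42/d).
(d * φ)(42) = 96

Divisors of 42: [1, 2, 3, 6, 7, 14, 21, 42]. For each d | 42:
  d = 1: d(1) · φ(42/1) = 1 · 12 = 12
  d = 2: d(2) · φ(42/2) = 2 · 12 = 24
  d = 3: d(3) · φ(42/3) = 2 · 6 = 12
  d = 6: d(6) · φ(42/6) = 4 · 6 = 24
  d = 7: d(7) · φ(42/7) = 2 · 2 = 4
  d = 14: d(14) · φ(42/14) = 4 · 2 = 8
  d = 21: d(21) · φ(42/21) = 4 · 1 = 4
  d = 42: d(42) · φ(42/42) = 8 · 1 = 8
Summing: (d * φ)(42) = 12 + 24 + 12 + 24 + 4 + 8 + 4 + 8 = 96.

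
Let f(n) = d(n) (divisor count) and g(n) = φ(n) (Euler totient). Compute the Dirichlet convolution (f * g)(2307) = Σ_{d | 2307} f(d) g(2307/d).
(d * φ)(2307) = 3080

Divisors of 2307: [1, 3, 769, 2307]. For each d | 2307:
  d = 1: d(1) · φ(2307/1) = 1 · 1536 = 1536
  d = 3: d(3) · φ(2307/3) = 2 · 768 = 1536
  d = 769: d(769) · φ(2307/769) = 2 · 2 = 4
  d = 2307: d(2307) · φ(2307/2307) = 4 · 1 = 4
Summing: (d * φ)(2307) = 1536 + 1536 + 4 + 4 = 3080.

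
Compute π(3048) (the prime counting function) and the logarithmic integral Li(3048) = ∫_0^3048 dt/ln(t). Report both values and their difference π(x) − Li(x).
π(3048) = 436;  Li(3048) ≈ 448.75;  π(x) − Li(x) ≈ -12.75.

Direct count of primes ≤ 3048 gives π(3048) = 436. Numerical evaluation of the logarithmic integral gives Li(3048) ≈ 448.75. The difference π(x) − Li(x) ≈ -12.75 is typically negative for small/moderate x (Li(x) overestimates), though Littlewood's theorem shows this sign changes infinitely often.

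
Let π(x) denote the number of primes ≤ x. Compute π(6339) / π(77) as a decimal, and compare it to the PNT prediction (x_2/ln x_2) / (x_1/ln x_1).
π(6339)/π(77) = 825/21 ≈ 39.2857;  PNT prediction ≈ 40.8479.

π(77) = 21 and π(6339) = 825, so π(6339)/π(77) ≈ 39.2857. The PNT-predicted ratio is (6339/ln(6339)) / (77/ln(77)) ≈ 40.8479. The two agree to within a few percent, as expected.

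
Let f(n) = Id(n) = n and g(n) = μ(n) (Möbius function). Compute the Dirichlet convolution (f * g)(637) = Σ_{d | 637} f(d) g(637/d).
(Id * μ)(637) = 504

Divisors of 637: [1, 7, 13, 49, 91, 637]. For each d | 637:
  d = 1: Id(1) · μ(637/1) = 1 · 0 = 0
  d = 7: Id(7) · μ(637/7) = 7 · 1 = 7
  d = 13: Id(13) · μ(637/13) = 13 · 0 = 0
  d = 49: Id(49) · μ(637/49) = 49 · -1 = -49
  d = 91: Id(91) · μ(637/91) = 91 · -1 = -91
  d = 637: Id(637) · μ(637/637) = 637 · 1 = 637
Summing: (Id * μ)(637) = 0 + 7 + 0 + -49 + -91 + 637 = 504.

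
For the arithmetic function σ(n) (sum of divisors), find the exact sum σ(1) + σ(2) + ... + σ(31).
Σ_{n ≤ 31} σ(n) = 794

Compute σ(n) for each 1 ≤ n ≤ 31: σ(1) = 1, σ(2) = 3, σ(3) = 4, σ(4) = 7, σ(5) = 6, σ(6) = 12, σ(7) = 8, σ(8) = 15, σ(9) = 13, σ(10) = 18, σ(11) = 12, σ(12) = 28, σ(13) = 14, σ(14) = 24, σ(15) = 24, σ(16) = 31, σ(17) = 18, σ(18) = 39, σ(19) = 20, σ(20) = 42, σ(21) = 32, σ(22) = 36, σ(23) = 24, σ(24) = 60, σ(25) = 31, σ(26) = 42, σ(27) = 40, σ(28) = 56, σ(29) = 30, σ(30) = 72, σ(31) = 32. Summing all 31 values: 794. (Average order: Σ_{n ≤ x} σ(n) ~ (π²/12) x². For x = 31, (π²/12)·31² ≈ 790.39.)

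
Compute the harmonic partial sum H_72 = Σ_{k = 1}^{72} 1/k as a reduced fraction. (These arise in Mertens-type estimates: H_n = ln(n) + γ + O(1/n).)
H_72 = 9112469359293533278712889630349/1874681189225708508850515710400

Direct summation: H_72 = 1 + 1/2 + ... + 1/72. The least common denominator is lcm(1, ..., 72) = 5624043567677125526551547131200; over this denominator the numerator is 5624043567677125526551547131200 + 2812021783838562763275773565600 + 1874681189225708508850515710400 + 1406010891919281381637886782800 + 1124808713535425105310309426240 + 937340594612854254425257855200 + 803434795382446503793078161600 + 703005445959640690818943391400 + 624893729741902836283505236800 + 562404356767712552655154713120 + 511276687970647775141049739200 + 468670297306427127212628927600 + 432618735975163502042426702400 + 401717397691223251896539080800 + 374936237845141701770103142080 + 351502722979820345409471695700 + 330826092216301501561855713600 + 312446864870951418141752618400 + 296002293035638185607976164800 + 281202178383856276327577356560 + 267811598460815501264359387200 + 255638343985323887570524869600 + 244523633377266327241371614400 + 234335148653213563606314463800 + 224961742707085021062061885248 + 216309367987581751021213351200 + 208297909913967612094501745600 + 200858698845611625948269540400 + 193932536816452604363846452800 + 187468118922570850885051571040 + 181420760247649210533920875200 + 175751361489910172704735847850 + 170425562656882591713683246400 + 165413046108150750780927856800 + 160686959076489300758615632320 + 156223432435475709070876309200 + 152001177504787176393285057600 + 148001146517819092803988082400 + 144206245325054500680808900800 + 140601089191928138163788678280 + 137171794333588427476867003200 + 133905799230407750632179693600 + 130791710876212221547710398400 + 127819171992661943785262434800 + 124978745948380567256701047360 + 122261816688633163620685807200 + 119660501439938840990458449600 + 117167574326606781803157231900 + 114776399340349500541868308800 + 112480871353542510531030942624 + 110275364072100500520618571200 + 108154683993790875510606675600 + 106114029578813689180217870400 + 104148954956983806047250872800 + 102255337594129555028209947840 + 100429349422805812974134770200 + 98667431011879395202658721600 + 96966268408226302181923226400 + 95322772333510602144941476800 + 93734059461285425442525785520 + 92197435535690582402484379200 + 90710380123824605266960437600 + 89270532820271833754786462400 + 87875680744955086352367923925 + 86523747195032700408485340480 + 85212781328441295856841623200 + 83940948771300380993306673600 + 82706523054075375390463928400 + 81507877792422109080457204800 + 80343479538244650379307816160 + 79211881234889091923261227200 + 78111716217737854535438154600 = 27337408077880599836138668891047, so H_72 = 27337408077880599836138668891047/5624043567677125526551547131200; reducing by gcd(27337408077880599836138668891047, 5624043567677125526551547131200) = 3 gives 9112469359293533278712889630349/1874681189225708508850515710400 ≈ 4.86081. (The PNT-adjacent estimate ln(72) + γ ≈ 4.85388 matches within O(1/n).)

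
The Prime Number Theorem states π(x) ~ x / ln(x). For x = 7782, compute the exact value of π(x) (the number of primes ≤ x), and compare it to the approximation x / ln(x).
π(7782) = 985;  x/ln(x) ≈ 868.57;  relative error ≈ 11.82%.

Directly count primes up to 7782: π(7782) = 985. The PNT approximation gives 7782/ln(7782) ≈ 7782/8.95957 ≈ 868.57. Relative error (π(x) − x/ln(x)) / π(x) ≈ 11.82%; the approximation is known to undercount slightly (Li(x) is a better estimate).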